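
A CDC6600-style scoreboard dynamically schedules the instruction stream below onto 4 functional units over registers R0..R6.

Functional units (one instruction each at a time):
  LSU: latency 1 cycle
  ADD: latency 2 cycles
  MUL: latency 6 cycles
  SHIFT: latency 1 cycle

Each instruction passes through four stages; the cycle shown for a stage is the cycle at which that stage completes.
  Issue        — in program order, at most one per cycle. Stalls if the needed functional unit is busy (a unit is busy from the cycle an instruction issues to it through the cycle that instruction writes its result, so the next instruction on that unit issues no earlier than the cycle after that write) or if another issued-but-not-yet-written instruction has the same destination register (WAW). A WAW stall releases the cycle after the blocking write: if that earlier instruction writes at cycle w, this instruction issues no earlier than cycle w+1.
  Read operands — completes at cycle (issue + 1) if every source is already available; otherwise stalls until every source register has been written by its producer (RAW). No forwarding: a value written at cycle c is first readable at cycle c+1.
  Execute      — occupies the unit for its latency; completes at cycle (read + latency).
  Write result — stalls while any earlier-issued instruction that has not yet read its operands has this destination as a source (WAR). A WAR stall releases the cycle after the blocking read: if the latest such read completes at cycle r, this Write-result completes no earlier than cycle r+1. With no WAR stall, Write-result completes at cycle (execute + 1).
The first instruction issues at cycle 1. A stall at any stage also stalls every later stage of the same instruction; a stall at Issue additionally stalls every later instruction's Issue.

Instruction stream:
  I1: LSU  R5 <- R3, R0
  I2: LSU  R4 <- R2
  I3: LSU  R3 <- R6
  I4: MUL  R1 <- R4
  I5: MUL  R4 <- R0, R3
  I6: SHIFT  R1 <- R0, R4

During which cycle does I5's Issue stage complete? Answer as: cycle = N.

cycle 1: I1 issues→LSU
cycle 2: I1 reads
cycle 3: I1 exec-done
cycle 4: I1 writes R5
cycle 5: I2 issues→LSU
cycle 6: I2 reads
cycle 7: I2 exec-done
cycle 8: I2 writes R4
cycle 9: I3 issues→LSU
cycle 10: I3 reads | I4 issues→MUL
cycle 11: I3 exec-done | I4 reads
cycle 12: I3 writes R3
cycle 17: I4 exec-done
cycle 18: I4 writes R1
cycle 19: I5 issues→MUL
cycle 20: I5 reads | I6 issues→SHIFT
cycle 26: I5 exec-done
cycle 27: I5 writes R4
cycle 28: I6 reads
cycle 29: I6 exec-done
cycle 30: I6 writes R1

cycle = 19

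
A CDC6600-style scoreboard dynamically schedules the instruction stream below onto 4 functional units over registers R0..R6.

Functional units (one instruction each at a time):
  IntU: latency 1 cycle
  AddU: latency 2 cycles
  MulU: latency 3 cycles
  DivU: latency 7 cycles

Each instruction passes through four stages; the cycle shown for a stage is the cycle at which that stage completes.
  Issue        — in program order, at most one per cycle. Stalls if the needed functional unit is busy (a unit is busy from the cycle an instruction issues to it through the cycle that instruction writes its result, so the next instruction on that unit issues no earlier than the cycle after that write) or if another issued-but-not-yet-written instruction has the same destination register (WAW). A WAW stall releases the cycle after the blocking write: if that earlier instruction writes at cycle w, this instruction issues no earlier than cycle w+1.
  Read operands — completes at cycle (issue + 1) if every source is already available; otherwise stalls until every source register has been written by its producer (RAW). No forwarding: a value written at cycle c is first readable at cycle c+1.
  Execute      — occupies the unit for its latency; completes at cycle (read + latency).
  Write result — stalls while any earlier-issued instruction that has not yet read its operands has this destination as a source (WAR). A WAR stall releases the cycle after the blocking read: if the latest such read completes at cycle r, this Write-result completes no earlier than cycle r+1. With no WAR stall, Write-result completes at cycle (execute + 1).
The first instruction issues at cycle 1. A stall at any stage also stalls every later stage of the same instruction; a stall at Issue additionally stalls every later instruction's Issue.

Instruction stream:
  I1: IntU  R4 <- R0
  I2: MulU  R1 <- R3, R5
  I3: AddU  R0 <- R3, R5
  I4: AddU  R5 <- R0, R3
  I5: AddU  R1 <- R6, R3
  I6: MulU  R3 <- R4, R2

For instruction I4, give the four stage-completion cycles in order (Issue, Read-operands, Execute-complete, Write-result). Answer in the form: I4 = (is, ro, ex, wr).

I4 = (8, 9, 11, 12)

c1: I1 issues→IntU
c2: I1 reads | I2 issues→MulU
c3: I1 exec-done | I2 reads | I3 issues→AddU
c4: I1 writes R4 | I3 reads
c6: I2 exec-done | I3 exec-done
c7: I2 writes R1 | I3 writes R0
c8: I4 issues→AddU
c9: I4 reads
c11: I4 exec-done
c12: I4 writes R5
c13: I5 issues→AddU
c14: I5 reads | I6 issues→MulU
c15: I6 reads
c16: I5 exec-done
c17: I5 writes R1
c18: I6 exec-done
c19: I6 writes R3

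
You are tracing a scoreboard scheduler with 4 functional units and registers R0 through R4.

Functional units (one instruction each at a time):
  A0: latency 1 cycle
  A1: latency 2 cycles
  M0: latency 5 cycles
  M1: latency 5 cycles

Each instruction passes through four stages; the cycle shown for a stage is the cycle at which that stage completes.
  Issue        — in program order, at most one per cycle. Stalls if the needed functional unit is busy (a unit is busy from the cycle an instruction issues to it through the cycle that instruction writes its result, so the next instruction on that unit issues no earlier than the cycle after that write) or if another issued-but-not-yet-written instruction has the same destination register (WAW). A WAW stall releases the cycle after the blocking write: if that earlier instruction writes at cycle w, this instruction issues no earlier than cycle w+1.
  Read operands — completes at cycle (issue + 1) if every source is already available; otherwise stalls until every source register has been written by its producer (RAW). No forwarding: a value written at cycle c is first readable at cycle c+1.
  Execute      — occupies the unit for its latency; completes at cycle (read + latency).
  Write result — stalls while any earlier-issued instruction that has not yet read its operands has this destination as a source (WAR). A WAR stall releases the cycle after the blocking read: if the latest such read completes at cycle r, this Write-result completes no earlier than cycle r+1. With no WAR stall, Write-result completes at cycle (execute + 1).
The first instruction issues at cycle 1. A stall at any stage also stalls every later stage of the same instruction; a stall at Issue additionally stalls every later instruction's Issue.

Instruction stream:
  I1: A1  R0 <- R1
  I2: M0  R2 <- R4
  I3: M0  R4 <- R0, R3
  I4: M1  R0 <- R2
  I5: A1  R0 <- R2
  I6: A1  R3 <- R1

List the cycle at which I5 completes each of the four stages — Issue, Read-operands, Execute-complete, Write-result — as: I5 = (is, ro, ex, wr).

cycle 1: I1 dispatched to A1
cycle 2: I1 operands ready, I2 dispatched to M0
cycle 3: I2 operands ready
cycle 4: I1 complete
cycle 5: R0←I1
cycle 8: I2 complete
cycle 9: R2←I2
cycle 10: I3 dispatched to M0
cycle 11: I3 operands ready, I4 dispatched to M1
cycle 12: I4 operands ready
cycle 16: I3 complete
cycle 17: R4←I3, I4 complete
cycle 18: R0←I4
cycle 19: I5 dispatched to A1
cycle 20: I5 operands ready
cycle 22: I5 complete
cycle 23: R0←I5
cycle 24: I6 dispatched to A1
cycle 25: I6 operands ready
cycle 27: I6 complete
cycle 28: R3←I6

I5 = (19, 20, 22, 23)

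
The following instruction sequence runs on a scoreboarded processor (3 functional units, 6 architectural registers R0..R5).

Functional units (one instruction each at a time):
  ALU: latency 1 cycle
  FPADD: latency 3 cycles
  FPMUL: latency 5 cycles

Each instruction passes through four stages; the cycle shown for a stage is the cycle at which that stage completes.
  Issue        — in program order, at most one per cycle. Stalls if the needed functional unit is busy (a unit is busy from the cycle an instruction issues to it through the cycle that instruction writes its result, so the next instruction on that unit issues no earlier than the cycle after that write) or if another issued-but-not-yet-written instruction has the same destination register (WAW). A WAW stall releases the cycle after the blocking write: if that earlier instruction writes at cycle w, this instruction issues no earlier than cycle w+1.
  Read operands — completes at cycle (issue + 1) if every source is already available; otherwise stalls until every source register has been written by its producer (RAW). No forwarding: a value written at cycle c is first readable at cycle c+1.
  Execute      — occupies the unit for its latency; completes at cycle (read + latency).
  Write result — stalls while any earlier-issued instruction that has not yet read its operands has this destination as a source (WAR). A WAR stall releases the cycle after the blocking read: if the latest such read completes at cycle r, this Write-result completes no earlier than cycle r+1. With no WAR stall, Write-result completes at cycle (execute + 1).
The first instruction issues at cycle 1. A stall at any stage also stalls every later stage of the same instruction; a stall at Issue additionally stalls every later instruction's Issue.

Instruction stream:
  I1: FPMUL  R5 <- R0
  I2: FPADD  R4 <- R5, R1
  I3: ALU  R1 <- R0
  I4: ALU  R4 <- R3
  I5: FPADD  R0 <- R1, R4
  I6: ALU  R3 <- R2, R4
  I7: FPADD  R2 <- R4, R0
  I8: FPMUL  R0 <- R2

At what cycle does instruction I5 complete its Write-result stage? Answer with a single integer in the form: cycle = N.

I1  is:1  ro:2  ex:7  wr:8
I2  is:2  ro:9  ex:12  wr:13  — RAW R5: wait I1 write@8
I3  is:3  ro:4  ex:5  wr:10  — WAR R1: wait I2 read@9
I4  is:14  ro:15  ex:16  wr:17  — WAW R4: wait I2 write@13
I5  is:15  ro:18  ex:21  wr:22  — RAW R4: wait I4 write@17
I6  is:18  ro:19  ex:20  wr:21  — struct: ALU busy until I4 writes@17
I7  is:23  ro:24  ex:27  wr:28  — struct: FPADD busy until I5 writes@22
I8  is:24  ro:29  ex:34  wr:35  — RAW R2: wait I7 write@28

cycle = 22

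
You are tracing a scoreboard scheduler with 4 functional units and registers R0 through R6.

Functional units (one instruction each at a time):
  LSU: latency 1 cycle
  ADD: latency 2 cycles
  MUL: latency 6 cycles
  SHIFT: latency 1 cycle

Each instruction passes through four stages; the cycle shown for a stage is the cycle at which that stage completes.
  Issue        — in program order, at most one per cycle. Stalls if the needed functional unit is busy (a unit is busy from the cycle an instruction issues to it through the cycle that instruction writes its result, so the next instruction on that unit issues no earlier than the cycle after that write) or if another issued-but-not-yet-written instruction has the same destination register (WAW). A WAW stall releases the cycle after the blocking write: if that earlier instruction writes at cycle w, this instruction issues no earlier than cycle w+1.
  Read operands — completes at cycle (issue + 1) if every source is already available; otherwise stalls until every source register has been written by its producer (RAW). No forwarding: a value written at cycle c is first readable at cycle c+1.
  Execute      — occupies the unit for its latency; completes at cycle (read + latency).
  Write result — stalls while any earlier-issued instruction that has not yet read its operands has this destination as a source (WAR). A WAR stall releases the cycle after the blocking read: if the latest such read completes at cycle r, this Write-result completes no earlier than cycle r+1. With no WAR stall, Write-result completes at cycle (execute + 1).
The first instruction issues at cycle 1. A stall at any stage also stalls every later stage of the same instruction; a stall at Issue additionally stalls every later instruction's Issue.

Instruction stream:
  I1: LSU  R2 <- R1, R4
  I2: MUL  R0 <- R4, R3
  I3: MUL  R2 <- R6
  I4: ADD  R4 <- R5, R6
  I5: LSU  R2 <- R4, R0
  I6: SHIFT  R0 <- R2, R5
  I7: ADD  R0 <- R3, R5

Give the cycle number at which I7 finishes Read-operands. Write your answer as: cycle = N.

cycle = 28

I1 -> (1, 2, 3, 4)
I2 -> (2, 3, 9, 10)
I3 -> (11, 12, 18, 19)  // struct: MUL busy until I2 writes@10
I4 -> (12, 13, 15, 16)
I5 -> (20, 21, 22, 23)  // WAW R2: wait I3 write@19
I6 -> (21, 24, 25, 26)  // RAW R2: wait I5 write@23
I7 -> (27, 28, 30, 31)  // WAW R0: wait I6 write@26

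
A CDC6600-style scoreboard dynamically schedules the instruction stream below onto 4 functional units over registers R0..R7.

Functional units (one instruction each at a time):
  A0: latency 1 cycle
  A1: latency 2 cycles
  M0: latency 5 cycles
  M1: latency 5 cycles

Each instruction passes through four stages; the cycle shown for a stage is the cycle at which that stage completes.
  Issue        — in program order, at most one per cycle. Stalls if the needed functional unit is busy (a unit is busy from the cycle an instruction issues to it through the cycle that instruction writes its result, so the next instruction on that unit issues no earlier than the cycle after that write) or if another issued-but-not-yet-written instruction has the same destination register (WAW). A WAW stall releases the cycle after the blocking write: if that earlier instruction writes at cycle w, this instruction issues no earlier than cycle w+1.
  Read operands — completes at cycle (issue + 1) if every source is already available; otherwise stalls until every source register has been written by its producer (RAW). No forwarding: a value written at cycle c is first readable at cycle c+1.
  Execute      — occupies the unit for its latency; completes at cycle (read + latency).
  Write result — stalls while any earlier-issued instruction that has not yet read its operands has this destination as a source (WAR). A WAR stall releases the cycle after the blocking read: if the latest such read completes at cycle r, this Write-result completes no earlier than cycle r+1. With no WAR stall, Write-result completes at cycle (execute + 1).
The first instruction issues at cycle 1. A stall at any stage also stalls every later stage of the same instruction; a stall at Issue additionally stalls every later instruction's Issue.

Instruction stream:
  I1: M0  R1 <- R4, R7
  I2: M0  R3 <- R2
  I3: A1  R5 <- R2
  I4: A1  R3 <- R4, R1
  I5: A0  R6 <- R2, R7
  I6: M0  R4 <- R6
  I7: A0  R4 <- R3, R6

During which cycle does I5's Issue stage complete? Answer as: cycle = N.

I1: IS=1 RO=2 EX=7 WR=8
I2: IS=9 RO=10 EX=15 WR=16  [struct: M0 busy until I1 writes@8]
I3: IS=10 RO=11 EX=13 WR=14
I4: IS=17 RO=18 EX=20 WR=21  [WAW R3: wait I2 write@16]
I5: IS=18 RO=19 EX=20 WR=21
I6: IS=19 RO=22 EX=27 WR=28  [RAW R6: wait I5 write@21]
I7: IS=29 RO=30 EX=31 WR=32  [WAW R4: wait I6 write@28]

cycle = 18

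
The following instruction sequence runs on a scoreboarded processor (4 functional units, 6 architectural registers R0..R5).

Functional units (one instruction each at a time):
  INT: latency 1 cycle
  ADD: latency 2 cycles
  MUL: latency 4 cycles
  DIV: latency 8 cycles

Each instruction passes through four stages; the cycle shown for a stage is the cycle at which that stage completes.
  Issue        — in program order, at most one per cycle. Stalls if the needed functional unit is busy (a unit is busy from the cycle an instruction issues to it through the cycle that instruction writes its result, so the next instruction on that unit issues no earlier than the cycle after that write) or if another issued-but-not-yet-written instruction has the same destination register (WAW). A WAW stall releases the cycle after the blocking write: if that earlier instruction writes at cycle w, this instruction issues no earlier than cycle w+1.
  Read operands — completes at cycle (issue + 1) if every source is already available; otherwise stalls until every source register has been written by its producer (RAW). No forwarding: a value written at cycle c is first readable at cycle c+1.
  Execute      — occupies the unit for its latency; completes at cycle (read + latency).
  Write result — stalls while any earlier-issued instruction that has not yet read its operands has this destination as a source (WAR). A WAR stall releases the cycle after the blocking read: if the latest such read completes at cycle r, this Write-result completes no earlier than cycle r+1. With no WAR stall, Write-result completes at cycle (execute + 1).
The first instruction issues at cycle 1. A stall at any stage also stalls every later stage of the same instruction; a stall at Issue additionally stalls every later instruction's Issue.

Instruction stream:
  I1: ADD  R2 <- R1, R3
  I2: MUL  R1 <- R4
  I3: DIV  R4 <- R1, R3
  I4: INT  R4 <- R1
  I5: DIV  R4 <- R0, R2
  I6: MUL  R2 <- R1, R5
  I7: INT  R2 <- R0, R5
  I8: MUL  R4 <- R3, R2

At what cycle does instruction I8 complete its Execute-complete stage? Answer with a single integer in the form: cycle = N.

cycle = 39

I1: IS=1 RO=2 EX=4 WR=5
I2: IS=2 RO=3 EX=7 WR=8
I3: IS=3 RO=9 EX=17 WR=18  [RAW R1: wait I2 write@8]
I4: IS=19 RO=20 EX=21 WR=22  [WAW R4: wait I3 write@18]
I5: IS=23 RO=24 EX=32 WR=33  [WAW R4: wait I4 write@22]
I6: IS=24 RO=25 EX=29 WR=30
I7: IS=31 RO=32 EX=33 WR=34  [WAW R2: wait I6 write@30]
I8: IS=34 RO=35 EX=39 WR=40  [WAW R4: wait I5 write@33]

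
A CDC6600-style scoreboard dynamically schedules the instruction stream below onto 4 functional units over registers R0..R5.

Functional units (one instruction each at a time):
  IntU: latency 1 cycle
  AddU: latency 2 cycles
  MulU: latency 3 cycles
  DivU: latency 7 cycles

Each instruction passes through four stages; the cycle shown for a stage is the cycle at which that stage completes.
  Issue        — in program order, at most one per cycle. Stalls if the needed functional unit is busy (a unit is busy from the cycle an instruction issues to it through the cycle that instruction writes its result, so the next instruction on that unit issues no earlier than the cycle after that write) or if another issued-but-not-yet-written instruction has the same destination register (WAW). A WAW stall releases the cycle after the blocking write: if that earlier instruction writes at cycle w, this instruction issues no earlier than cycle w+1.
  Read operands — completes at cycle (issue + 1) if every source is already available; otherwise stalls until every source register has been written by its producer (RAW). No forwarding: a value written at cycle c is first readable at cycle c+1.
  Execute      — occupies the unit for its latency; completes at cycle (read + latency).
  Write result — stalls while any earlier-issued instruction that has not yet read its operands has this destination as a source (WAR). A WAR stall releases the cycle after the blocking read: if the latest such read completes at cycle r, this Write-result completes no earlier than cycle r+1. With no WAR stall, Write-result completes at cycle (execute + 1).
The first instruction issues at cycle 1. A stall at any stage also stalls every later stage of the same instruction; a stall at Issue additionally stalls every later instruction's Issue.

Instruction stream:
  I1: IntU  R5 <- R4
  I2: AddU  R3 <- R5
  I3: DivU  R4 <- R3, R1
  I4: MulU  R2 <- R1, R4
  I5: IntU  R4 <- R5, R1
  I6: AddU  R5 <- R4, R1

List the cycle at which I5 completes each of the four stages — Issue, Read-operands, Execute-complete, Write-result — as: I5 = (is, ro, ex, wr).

t=1  issue I1 (IntU)
t=2  I1 read-ops, issue I2 (AddU)
t=3  I1 finished on IntU, issue I3 (DivU)
t=4  I1→R5, issue I4 (MulU)
t=5  I2 read-ops
t=7  I2 finished on AddU
t=8  I2→R3
t=9  I3 read-ops
t=16  I3 finished on DivU
t=17  I3→R4
t=18  I4 read-ops, issue I5 (IntU)
t=19  I5 read-ops, issue I6 (AddU)
t=20  I5 finished on IntU
t=21  I4 finished on MulU, I5→R4
t=22  I4→R2, I6 read-ops
t=24  I6 finished on AddU
t=25  I6→R5

I5 = (18, 19, 20, 21)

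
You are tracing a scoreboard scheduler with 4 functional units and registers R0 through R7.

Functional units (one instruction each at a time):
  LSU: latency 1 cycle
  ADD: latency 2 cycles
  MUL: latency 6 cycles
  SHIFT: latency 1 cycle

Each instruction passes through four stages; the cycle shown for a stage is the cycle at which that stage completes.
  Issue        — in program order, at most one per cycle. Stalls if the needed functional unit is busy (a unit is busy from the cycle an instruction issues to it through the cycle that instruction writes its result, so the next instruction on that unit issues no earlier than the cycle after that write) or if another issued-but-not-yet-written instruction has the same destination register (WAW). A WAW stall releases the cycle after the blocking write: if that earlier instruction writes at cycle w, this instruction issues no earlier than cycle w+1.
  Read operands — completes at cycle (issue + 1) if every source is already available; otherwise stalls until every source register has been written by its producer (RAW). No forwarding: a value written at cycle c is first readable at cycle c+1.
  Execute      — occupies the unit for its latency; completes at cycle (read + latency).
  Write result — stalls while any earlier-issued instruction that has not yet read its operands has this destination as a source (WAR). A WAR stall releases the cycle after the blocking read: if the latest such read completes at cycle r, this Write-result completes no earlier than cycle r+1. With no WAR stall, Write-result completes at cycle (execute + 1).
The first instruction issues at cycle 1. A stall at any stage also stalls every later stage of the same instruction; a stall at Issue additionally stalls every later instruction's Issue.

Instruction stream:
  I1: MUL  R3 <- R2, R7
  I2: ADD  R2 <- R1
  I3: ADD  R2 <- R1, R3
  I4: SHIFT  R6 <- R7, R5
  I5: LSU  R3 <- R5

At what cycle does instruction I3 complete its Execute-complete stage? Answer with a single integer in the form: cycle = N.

[1] I1→MUL
[2] I1 RO | I2→ADD
[3] I2 RO
[5] I2 EX
[6] I2 WR R2
[7] I3→ADD
[8] I1 EX | I4→SHIFT
[9] I1 WR R3 | I4 RO
[10] I3 RO | I4 EX | I5→LSU
[11] I4 WR R6 | I5 RO
[12] I3 EX | I5 EX
[13] I3 WR R2 | I5 WR R3

cycle = 12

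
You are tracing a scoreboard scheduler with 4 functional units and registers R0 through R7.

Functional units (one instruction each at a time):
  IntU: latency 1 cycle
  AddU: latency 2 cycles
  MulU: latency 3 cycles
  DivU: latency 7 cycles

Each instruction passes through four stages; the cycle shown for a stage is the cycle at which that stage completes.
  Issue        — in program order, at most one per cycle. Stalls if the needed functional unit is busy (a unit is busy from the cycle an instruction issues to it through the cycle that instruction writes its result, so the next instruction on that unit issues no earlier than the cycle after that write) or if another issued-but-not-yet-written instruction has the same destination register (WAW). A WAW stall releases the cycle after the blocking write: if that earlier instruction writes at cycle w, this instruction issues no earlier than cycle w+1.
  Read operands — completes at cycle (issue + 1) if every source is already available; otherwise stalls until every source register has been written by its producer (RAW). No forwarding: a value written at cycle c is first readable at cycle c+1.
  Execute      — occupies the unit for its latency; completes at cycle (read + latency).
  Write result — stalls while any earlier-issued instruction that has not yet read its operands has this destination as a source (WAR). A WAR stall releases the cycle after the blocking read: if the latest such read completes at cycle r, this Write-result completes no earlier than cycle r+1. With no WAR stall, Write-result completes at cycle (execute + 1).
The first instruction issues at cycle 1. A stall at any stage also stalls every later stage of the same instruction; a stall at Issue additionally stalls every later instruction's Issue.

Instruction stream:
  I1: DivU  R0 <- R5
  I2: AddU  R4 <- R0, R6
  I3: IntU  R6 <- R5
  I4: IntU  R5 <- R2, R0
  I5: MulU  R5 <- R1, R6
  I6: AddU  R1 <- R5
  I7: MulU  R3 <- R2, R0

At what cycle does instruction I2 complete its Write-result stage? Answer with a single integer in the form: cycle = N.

cycle = 14

1) issue 1, read 2, done 9, write 10
2) issue 2, read 11, done 13, write 14  <RAW R0: wait I1 write@10>
3) issue 3, read 4, done 5, write 12  <WAR R6: wait I2 read@11>
4) issue 13, read 14, done 15, write 16  <struct: IntU busy until I3 writes@12>
5) issue 17, read 18, done 21, write 22  <WAW R5: wait I4 write@16>
6) issue 18, read 23, done 25, write 26  <RAW R5: wait I5 write@22>
7) issue 23, read 24, done 27, write 28  <struct: MulU busy until I5 writes@22>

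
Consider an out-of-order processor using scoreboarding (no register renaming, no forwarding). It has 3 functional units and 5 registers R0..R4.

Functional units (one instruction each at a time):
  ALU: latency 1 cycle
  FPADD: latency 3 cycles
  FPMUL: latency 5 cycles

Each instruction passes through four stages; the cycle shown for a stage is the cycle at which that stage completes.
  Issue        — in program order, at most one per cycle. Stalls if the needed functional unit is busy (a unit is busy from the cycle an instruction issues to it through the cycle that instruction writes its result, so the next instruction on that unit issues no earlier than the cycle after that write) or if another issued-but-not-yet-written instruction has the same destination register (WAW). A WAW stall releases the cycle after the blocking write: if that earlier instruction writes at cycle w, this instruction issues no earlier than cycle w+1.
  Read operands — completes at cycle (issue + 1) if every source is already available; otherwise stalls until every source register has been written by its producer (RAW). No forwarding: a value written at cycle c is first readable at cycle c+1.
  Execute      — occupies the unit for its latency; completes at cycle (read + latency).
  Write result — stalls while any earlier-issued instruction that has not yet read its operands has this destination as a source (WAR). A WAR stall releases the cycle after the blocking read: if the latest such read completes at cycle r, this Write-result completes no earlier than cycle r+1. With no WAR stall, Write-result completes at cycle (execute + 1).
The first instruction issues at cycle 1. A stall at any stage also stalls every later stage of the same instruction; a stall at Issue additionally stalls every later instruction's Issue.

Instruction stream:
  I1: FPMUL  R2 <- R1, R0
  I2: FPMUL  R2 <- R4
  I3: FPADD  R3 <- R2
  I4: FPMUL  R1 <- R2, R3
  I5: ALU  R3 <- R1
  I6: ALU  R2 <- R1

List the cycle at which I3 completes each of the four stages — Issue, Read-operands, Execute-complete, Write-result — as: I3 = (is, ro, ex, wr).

I3 = (10, 17, 20, 21)

I1 -> (1, 2, 7, 8)
I2 -> (9, 10, 15, 16)  // struct: FPMUL busy until I1 writes@8
I3 -> (10, 17, 20, 21)  // RAW R2: wait I2 write@16
I4 -> (17, 22, 27, 28)  // struct: FPMUL busy until I2 writes@16, RAW R3: wait I3 write@21
I5 -> (22, 29, 30, 31)  // WAW R3: wait I3 write@21, RAW R1: wait I4 write@28
I6 -> (32, 33, 34, 35)  // struct: ALU busy until I5 writes@31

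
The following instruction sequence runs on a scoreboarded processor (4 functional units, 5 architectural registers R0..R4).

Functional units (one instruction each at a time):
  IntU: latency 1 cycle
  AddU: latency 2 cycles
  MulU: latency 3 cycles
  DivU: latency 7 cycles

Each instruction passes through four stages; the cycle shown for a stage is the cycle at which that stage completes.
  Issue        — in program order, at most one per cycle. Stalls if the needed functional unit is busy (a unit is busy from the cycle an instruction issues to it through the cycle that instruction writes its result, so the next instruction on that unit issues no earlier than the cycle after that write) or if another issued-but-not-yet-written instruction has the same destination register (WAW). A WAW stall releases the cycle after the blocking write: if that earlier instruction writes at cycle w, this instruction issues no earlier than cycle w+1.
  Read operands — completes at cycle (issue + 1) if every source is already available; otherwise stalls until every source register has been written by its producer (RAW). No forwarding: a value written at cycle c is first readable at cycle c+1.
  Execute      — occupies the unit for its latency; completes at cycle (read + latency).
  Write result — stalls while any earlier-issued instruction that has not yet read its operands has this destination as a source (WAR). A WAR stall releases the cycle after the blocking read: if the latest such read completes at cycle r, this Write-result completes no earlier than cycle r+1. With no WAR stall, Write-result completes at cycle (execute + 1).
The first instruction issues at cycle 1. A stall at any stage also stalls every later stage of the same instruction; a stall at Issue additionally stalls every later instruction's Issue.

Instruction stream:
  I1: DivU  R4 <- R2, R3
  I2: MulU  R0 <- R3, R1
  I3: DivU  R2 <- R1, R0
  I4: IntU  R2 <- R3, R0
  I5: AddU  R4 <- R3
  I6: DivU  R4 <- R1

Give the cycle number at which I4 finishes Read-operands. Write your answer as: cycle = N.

cycle 1: I1 dispatched to DivU
cycle 2: I1 operands ready; I2 dispatched to MulU
cycle 3: I2 operands ready
cycle 6: I2 complete
cycle 7: R0←I2
cycle 9: I1 complete
cycle 10: R4←I1
cycle 11: I3 dispatched to DivU
cycle 12: I3 operands ready
cycle 19: I3 complete
cycle 20: R2←I3
cycle 21: I4 dispatched to IntU
cycle 22: I4 operands ready; I5 dispatched to AddU
cycle 23: I4 complete; I5 operands ready
cycle 24: R2←I4
cycle 25: I5 complete
cycle 26: R4←I5
cycle 27: I6 dispatched to DivU
cycle 28: I6 operands ready
cycle 35: I6 complete
cycle 36: R4←I6

cycle = 22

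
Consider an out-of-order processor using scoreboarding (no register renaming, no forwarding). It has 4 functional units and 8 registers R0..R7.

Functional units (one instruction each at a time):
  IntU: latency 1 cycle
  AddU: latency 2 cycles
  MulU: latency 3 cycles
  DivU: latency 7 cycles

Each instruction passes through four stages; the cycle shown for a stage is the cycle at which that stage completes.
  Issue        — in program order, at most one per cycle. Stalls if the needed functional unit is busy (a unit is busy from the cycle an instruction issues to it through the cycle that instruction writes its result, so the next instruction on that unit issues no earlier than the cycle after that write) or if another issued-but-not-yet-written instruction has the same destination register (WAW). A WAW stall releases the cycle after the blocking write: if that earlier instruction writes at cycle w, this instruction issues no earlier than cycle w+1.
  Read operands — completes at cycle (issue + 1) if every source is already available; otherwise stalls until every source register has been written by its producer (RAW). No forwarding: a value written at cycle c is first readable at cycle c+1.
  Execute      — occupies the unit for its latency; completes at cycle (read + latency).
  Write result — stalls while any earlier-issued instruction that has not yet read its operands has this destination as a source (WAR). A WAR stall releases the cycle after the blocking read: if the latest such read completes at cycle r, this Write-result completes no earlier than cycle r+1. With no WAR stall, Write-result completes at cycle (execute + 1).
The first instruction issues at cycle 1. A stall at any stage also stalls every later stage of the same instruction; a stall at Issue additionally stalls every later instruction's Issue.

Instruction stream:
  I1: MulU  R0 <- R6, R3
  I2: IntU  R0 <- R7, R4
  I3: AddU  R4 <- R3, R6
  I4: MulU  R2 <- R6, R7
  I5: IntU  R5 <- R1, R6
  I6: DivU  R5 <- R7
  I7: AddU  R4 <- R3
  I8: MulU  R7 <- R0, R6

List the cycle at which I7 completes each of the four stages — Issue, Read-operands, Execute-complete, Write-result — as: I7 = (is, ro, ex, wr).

I7 = (16, 17, 19, 20)

t=1  I1→MulU
t=2  I1 RO
t=5  I1 EX
t=6  I1 WR R0
t=7  I2→IntU
t=8  I2 RO · I3→AddU
t=9  I2 EX · I3 RO · I4→MulU
t=10  I2 WR R0 · I4 RO
t=11  I3 EX · I5→IntU
t=12  I3 WR R4 · I5 RO
t=13  I4 EX · I5 EX
t=14  I4 WR R2 · I5 WR R5
t=15  I6→DivU
t=16  I6 RO · I7→AddU
t=17  I7 RO · I8→MulU
t=18  I8 RO
t=19  I7 EX
t=20  I7 WR R4
t=21  I8 EX
t=22  I8 WR R7
t=23  I6 EX
t=24  I6 WR R5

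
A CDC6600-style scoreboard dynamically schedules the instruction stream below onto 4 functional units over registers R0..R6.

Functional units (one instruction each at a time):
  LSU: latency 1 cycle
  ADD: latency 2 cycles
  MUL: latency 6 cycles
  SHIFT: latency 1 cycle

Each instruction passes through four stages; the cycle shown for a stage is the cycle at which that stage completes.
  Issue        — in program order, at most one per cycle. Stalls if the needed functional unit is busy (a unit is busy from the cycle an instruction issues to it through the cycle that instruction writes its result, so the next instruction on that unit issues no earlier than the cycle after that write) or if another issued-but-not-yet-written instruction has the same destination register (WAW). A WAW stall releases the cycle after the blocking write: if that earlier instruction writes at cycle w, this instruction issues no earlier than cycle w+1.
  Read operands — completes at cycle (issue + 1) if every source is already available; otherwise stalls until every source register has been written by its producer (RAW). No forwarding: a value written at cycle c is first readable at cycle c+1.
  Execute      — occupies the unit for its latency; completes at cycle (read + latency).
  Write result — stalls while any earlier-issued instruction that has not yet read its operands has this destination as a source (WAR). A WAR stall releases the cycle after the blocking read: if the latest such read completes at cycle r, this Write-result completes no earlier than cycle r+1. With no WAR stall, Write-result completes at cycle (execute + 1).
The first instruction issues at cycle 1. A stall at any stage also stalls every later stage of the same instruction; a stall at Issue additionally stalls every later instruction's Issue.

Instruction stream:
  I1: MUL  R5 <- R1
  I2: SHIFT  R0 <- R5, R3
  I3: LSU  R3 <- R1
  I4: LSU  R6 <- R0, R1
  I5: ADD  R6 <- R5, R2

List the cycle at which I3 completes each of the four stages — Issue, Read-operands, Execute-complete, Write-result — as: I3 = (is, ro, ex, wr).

1) issue 1, read 2, done 8, write 9
2) issue 2, read 10, done 11, write 12  <RAW R5: wait I1 write@9>
3) issue 3, read 4, done 5, write 11  <WAR R3: wait I2 read@10>
4) issue 12, read 13, done 14, write 15  <struct: LSU busy until I3 writes@11>
5) issue 16, read 17, done 19, write 20  <WAW R6: wait I4 write@15>

I3 = (3, 4, 5, 11)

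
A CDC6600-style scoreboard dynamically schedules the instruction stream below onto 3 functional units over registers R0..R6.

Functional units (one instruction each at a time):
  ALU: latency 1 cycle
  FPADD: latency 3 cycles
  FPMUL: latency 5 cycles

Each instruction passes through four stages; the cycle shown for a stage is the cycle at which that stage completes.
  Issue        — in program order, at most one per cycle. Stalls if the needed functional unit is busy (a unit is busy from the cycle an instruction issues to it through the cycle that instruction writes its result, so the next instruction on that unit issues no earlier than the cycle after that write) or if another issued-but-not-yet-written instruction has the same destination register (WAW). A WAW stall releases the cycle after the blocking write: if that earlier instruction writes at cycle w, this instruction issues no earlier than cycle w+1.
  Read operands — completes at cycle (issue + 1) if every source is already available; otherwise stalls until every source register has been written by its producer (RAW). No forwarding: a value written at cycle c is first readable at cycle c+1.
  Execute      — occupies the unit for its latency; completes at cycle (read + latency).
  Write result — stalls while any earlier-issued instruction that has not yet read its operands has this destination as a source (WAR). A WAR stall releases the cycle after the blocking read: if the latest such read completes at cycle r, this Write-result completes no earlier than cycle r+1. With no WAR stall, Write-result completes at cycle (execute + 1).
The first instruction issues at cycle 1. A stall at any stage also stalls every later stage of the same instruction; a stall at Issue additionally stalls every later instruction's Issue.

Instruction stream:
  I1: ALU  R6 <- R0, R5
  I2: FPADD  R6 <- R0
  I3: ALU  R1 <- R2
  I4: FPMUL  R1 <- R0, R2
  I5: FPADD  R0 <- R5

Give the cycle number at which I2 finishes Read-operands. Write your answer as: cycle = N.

[I1] 1/2/3/4
[I2] 5/6/9/10  (WAW R6: wait I1 write@4)
[I3] 6/7/8/9
[I4] 10/11/16/17  (WAW R1: wait I3 write@9)
[I5] 11/12/15/16

cycle = 6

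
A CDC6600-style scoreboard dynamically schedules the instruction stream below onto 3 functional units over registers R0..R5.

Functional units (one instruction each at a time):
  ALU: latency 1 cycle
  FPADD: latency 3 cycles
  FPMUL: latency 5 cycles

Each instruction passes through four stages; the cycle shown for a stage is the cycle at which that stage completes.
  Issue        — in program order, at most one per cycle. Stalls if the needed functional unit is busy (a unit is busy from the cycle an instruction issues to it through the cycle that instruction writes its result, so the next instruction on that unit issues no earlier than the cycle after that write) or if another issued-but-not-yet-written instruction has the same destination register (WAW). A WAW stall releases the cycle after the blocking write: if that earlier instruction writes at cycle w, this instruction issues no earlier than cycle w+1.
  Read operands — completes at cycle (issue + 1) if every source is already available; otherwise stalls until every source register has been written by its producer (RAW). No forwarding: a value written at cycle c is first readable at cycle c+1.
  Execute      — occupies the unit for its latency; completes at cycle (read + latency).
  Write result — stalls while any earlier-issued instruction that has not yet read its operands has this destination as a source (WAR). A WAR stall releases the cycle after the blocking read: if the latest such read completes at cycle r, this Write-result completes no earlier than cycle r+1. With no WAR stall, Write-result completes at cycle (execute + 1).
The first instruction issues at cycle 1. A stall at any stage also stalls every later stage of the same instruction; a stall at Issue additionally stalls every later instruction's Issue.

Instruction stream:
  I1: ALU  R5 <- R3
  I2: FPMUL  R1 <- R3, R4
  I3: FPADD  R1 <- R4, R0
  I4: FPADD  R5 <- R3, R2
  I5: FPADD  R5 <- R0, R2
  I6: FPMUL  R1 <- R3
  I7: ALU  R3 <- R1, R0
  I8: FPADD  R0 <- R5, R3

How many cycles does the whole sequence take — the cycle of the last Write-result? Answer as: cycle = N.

1) issue 1, read 2, done 3, write 4
2) issue 2, read 3, done 8, write 9
3) issue 10, read 11, done 14, write 15  <WAW R1: wait I2 write@9>
4) issue 16, read 17, done 20, write 21  <struct: FPADD busy until I3 writes@15>
5) issue 22, read 23, done 26, write 27  <struct: FPADD busy until I4 writes@21>
6) issue 23, read 24, done 29, write 30
7) issue 24, read 31, done 32, write 33  <RAW R1: wait I6 write@30>
8) issue 28, read 34, done 37, write 38  <struct: FPADD busy until I5 writes@27 / RAW R3: wait I7 write@33>

cycle = 38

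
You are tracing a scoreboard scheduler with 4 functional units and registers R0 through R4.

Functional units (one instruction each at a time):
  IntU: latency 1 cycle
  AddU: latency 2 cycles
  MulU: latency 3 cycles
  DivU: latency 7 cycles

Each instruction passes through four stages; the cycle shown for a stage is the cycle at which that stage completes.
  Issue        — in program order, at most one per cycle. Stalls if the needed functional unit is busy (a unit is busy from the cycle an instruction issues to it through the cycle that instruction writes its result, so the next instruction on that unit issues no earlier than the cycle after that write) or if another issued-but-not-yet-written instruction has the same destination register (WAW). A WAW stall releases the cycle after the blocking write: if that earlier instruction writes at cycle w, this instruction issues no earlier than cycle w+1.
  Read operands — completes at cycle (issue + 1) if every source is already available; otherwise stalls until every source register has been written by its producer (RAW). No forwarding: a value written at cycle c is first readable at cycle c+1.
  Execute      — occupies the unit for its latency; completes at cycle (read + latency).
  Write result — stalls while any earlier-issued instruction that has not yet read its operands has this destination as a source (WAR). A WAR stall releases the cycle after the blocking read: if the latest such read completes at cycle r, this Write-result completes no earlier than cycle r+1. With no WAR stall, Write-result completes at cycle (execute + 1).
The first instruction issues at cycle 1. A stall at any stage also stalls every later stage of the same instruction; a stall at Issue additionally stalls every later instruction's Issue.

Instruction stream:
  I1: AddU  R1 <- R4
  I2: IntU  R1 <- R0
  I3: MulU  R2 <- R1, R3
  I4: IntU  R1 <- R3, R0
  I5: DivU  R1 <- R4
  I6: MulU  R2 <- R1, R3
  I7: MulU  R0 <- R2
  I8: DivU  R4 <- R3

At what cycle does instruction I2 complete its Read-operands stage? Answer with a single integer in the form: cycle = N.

  I1 | 1 | 2 | 4 | 5
  I2 | 6 | 7 | 8 | 9   WAW R1: wait I1 write@5
  I3 | 7 | 10 | 13 | 14   RAW R1: wait I2 write@9
  I4 | 10 | 11 | 12 | 13   struct: IntU busy until I2 writes@9
  I5 | 14 | 15 | 22 | 23   WAW R1: wait I4 write@13
  I6 | 15 | 24 | 27 | 28   RAW R1: wait I5 write@23
  I7 | 29 | 30 | 33 | 34   struct: MulU busy until I6 writes@28
  I8 | 30 | 31 | 38 | 39

cycle = 7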